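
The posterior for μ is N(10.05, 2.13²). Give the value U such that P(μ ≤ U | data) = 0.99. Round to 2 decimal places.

15.01

Need U with P(μ ≤ U) = 0.99: U = 10.05 + z_{0.01}·2.13.
z = 2.326; U = 10.05 + 2.326 × 2.13 = 15.01.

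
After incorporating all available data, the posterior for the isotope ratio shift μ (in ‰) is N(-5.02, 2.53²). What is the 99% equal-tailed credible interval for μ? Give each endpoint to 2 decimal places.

The posterior is symmetric, so the 99% equal-tailed interval is μ = -5.02 ± z·2.53 with z = 2.576.
Half-width: 2.576 × 2.53 = 6.52.
-5.02 − 6.52 = -11.54; -5.02 + 6.52 = 1.50.

[-11.54, 1.50]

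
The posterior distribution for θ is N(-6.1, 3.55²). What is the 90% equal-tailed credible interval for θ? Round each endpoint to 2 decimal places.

[-11.94, -0.26]

The posterior is symmetric, so the 90% equal-tailed interval is θ = -6.1 ± z·3.55 with z = 1.645.
Half-width: 1.645 × 3.55 = 5.84.
-6.1 − 5.84 = -11.94; -6.1 + 5.84 = -0.26.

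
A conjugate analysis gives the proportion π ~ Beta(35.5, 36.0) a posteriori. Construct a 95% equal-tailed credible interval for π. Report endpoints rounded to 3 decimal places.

[0.382, 0.611]

Posterior: Beta(35.5, 36.0).
Equal-tailed 95% interval: the 0.025 and 0.975 quantiles of Beta(35.5, 36.0).
Posterior mean ≈ 0.497, SD ≈ 0.059; a Normal approximation gives roughly [0.381, 0.612].
Exact: F⁻¹(0.025) = 0.382; F⁻¹(0.975) = 0.611.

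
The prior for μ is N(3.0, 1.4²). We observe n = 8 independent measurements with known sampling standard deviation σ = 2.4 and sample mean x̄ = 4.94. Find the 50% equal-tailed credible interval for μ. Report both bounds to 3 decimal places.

Posterior precision = 1/1.4² + 8/2.4² = 0.5102 + 1.3889 = 1.8991, so posterior SD = 0.7256.
Posterior mean = (3.0/1.4² + 8·4.94/2.4²) / 1.8991 = 4.4188.
Interval: 4.4188 ± 0.674 × 0.7256 → [3.929, 4.908].

[3.929, 4.908]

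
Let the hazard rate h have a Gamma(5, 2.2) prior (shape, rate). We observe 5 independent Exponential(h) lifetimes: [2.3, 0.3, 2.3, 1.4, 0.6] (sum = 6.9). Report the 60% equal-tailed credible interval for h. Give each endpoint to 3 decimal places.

[0.801, 1.376]

Posterior: Gamma(5+5, 2.2+6.9) = Gamma(10, 9.1) (shape, rate).
Equal-tailed 60% interval: Gamma(10, 9.1) quantiles at 0.2 and 0.8.
Posterior mean ≈ 1.099, SD ≈ 0.348; a Normal approximation gives roughly [0.806, 1.391].
Exact: lower = 0.801; upper = 1.376.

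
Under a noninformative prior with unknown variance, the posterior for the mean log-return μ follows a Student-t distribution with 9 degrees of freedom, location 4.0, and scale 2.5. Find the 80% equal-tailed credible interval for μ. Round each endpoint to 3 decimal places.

The t_9 distribution is symmetric; the 80% interval is 4.0 ± t·2.5 with t_{0.9,9} = 1.383.
Half-width: 1.383 × 2.5 = 3.458.
4.0 − 3.458 = 0.542; 4.0 + 3.458 = 7.458.

[0.542, 7.458]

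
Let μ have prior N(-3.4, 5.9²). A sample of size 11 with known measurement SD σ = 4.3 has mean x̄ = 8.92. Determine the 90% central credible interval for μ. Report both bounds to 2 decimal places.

[6.27, 10.44]

Posterior precision = 1/5.9² + 11/4.3² = 0.0287 + 0.5949 = 0.6236, so posterior SD = 1.2663.
Posterior mean = (-3.4/5.9² + 11·8.92/4.3²) / 0.6236 = 8.3525.
Interval: 8.3525 ± 1.645 × 1.2663 → [6.27, 10.44].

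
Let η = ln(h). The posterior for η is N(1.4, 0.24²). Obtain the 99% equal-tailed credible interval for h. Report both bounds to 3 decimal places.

[2.185, 7.525]

On the log scale the 99% interval is 1.4 ± 2.576 × 0.24 = [0.7818, 2.0182].
Exponentiate: [e^0.7818, e^2.0182] = [2.185, 7.525].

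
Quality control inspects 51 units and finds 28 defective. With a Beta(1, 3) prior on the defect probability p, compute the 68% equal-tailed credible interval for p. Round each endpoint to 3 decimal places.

[0.460, 0.594]

Posterior: Beta(1+28, 3+23) = Beta(29, 26).
Equal-tailed 68% interval: the 0.16 and 0.84 quantiles of Beta(29, 26).
Posterior mean ≈ 0.527, SD ≈ 0.067; a Normal approximation gives roughly [0.461, 0.594].
Exact: F⁻¹(0.16) = 0.460; F⁻¹(0.84) = 0.594.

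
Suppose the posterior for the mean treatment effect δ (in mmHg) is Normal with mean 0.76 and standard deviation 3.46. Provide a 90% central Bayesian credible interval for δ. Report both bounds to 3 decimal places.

The posterior is symmetric, so the 90% equal-tailed interval is δ = 0.76 ± z·3.46 with z = 1.645.
Half-width: 1.645 × 3.46 = 5.691.
0.76 − 5.691 = -4.931; 0.76 + 5.691 = 6.451.

[-4.931, 6.451]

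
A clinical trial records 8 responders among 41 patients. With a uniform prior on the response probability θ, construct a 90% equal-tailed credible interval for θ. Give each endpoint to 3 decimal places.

[0.117, 0.318]

Posterior: Beta(1+8, 1+33) = Beta(9, 34).
Equal-tailed 90% interval: the 0.05 and 0.95 quantiles of Beta(9, 34).
Posterior mean ≈ 0.209, SD ≈ 0.061; a Normal approximation gives roughly [0.108, 0.310].
Exact: F⁻¹(0.05) = 0.117; F⁻¹(0.95) = 0.318.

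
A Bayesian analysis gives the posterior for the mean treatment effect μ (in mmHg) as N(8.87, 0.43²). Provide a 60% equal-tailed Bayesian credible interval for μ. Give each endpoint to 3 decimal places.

[8.508, 9.232]

The posterior is symmetric, so the 60% equal-tailed interval is μ = 8.87 ± z·0.43 with z = 0.842.
Half-width: 0.842 × 0.43 = 0.362.
8.87 − 0.362 = 8.508; 8.87 + 0.362 = 9.232.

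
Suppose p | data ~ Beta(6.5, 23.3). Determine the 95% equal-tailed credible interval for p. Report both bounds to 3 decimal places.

[0.092, 0.380]

Posterior: Beta(6.5, 23.3).
Equal-tailed 95% interval: the 0.025 and 0.975 quantiles of Beta(6.5, 23.3).
Posterior mean ≈ 0.218, SD ≈ 0.074; a Normal approximation gives roughly [0.072, 0.364].
Exact: F⁻¹(0.025) = 0.092; F⁻¹(0.975) = 0.380.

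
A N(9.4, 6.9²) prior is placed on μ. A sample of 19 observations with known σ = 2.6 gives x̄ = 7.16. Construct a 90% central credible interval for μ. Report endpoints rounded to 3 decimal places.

[6.199, 8.154]

Posterior precision = 1/6.9² + 19/2.6² = 0.0210 + 2.8107 = 2.8317, so posterior SD = 0.5943.
Posterior mean = (9.4/6.9² + 19·7.16/2.6²) / 2.8317 = 7.1766.
Interval: 7.1766 ± 1.645 × 0.5943 → [6.199, 8.154].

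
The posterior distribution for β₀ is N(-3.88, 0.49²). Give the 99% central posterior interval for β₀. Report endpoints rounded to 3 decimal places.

The posterior is symmetric, so the 99% equal-tailed interval is β₀ = -3.88 ± z·0.49 with z = 2.576.
Half-width: 2.576 × 0.49 = 1.262.
-3.88 − 1.262 = -5.142; -3.88 + 1.262 = -2.618.

[-5.142, -2.618]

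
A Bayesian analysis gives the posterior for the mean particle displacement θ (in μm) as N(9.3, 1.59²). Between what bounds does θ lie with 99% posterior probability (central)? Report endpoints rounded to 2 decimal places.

[5.20, 13.40]

The posterior is symmetric, so the 99% equal-tailed interval is θ = 9.3 ± z·1.59 with z = 2.576.
Half-width: 2.576 × 1.59 = 4.10.
9.3 − 4.10 = 5.20; 9.3 + 4.10 = 13.40.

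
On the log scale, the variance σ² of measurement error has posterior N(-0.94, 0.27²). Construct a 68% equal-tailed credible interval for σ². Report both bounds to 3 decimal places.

[0.299, 0.511]

On the log scale the 68% interval is -0.94 ± 0.994 × 0.27 = [-1.2085, -0.6715].
Exponentiate: [e^-1.2085, e^-0.6715] = [0.299, 0.511].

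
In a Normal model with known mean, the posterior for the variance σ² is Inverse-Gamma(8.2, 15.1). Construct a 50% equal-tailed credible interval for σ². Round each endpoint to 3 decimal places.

Inverse-Gamma(8.2, 15.1) quantiles: F⁻¹(0.25) and F⁻¹(0.75).
Equivalently, 1/σ² ~ Gamma(8.2, rate = 15.1); invert its 0.75 and 0.25 quantiles.
Posterior mean ≈ 2.097, SD ≈ 0.842; a Normal approximation gives roughly [1.529, 2.665].
Exact: lower = 1.524; upper = 2.463.

[1.524, 2.463]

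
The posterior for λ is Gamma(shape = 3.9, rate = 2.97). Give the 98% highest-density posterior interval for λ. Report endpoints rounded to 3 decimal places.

The posterior is unimodal and skewed, so the HPD interval has equal density at both endpoints and is the shortest 98% interval.
Solving f(0.158) = f(3.050) with F(3.050) − F(0.158) = 0.98 gives [0.158, 3.050].
For comparison, the equal-tailed interval is [0.263, 3.328]; the HPD is narrower and shifted toward the mode.

[0.158, 3.050]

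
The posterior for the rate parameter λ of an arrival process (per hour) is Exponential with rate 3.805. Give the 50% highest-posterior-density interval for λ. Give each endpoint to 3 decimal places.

[0.000, 0.182]

The exponential density is strictly decreasing on [0, ∞), so the HPD interval is anchored at 0: [0, q] with P(λ ≤ q) = 0.50.
q = −ln(1 − 0.50) / 3.805 = 0.6931 / 3.805 = 0.182.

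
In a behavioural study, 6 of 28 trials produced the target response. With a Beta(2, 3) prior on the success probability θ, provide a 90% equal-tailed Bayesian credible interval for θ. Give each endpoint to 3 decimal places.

Posterior: Beta(2+6, 3+22) = Beta(8, 25).
Equal-tailed 90% interval: the 0.05 and 0.95 quantiles of Beta(8, 25).
Posterior mean ≈ 0.242, SD ≈ 0.073; a Normal approximation gives roughly [0.122, 0.363].
Exact: F⁻¹(0.05) = 0.131; F⁻¹(0.95) = 0.372.

[0.131, 0.372]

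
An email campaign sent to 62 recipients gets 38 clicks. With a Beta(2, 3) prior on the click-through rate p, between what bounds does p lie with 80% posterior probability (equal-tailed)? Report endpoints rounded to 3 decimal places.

Posterior: Beta(2+38, 3+24) = Beta(40, 27).
Equal-tailed 80% interval: the 0.1 and 0.9 quantiles of Beta(40, 27).
Posterior mean ≈ 0.597, SD ≈ 0.059; a Normal approximation gives roughly [0.521, 0.673].
Exact: F⁻¹(0.1) = 0.520; F⁻¹(0.9) = 0.673.

[0.520, 0.673]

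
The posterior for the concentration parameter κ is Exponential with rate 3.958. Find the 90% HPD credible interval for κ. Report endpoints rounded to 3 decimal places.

The exponential density is strictly decreasing on [0, ∞), so the HPD interval is anchored at 0: [0, q] with P(κ ≤ q) = 0.90.
q = −ln(1 − 0.90) / 3.958 = 2.3026 / 3.958 = 0.582.

[0.000, 0.582]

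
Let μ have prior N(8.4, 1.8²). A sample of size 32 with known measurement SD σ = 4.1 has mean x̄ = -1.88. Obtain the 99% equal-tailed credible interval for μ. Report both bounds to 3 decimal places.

Posterior precision = 1/1.8² + 32/4.1² = 0.3086 + 1.9036 = 2.2123, so posterior SD = 0.6723.
Posterior mean = (8.4/1.8² + 32·-1.88/4.1²) / 2.2123 = -0.4458.
Interval: -0.4458 ± 2.576 × 0.6723 → [-2.178, 1.286].

[-2.178, 1.286]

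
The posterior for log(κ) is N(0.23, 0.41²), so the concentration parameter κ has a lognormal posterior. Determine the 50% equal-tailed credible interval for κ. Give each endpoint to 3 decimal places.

[0.955, 1.660]

On the log scale the 50% interval is 0.23 ± 0.674 × 0.41 = [-0.0465, 0.5065].
Exponentiate: [e^-0.0465, e^0.5065] = [0.955, 1.660].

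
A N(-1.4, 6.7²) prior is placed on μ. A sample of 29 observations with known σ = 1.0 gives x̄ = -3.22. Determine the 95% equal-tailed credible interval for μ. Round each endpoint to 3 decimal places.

[-3.582, -2.855]

Posterior precision = 1/6.7² + 29/1.0² = 0.0223 + 29.0000 = 29.0223, so posterior SD = 0.1856.
Posterior mean = (-1.4/6.7² + 29·-3.22/1.0²) / 29.0223 = -3.2186.
Interval: -3.2186 ± 1.960 × 0.1856 → [-3.582, -2.855].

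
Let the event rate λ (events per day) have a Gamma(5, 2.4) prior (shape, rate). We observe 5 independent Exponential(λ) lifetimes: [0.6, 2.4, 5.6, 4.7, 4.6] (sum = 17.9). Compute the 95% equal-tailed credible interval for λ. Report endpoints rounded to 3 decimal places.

[0.236, 0.842]

Posterior: Gamma(5+5, 2.4+17.9) = Gamma(10, 20.3) (shape, rate).
Equal-tailed 95% interval: Gamma(10, 20.3) quantiles at 0.025 and 0.975.
Posterior mean ≈ 0.493, SD ≈ 0.156; a Normal approximation gives roughly [0.187, 0.798].
Exact: lower = 0.236; upper = 0.842.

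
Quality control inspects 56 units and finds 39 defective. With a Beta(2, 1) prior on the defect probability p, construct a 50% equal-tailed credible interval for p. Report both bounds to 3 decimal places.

Posterior: Beta(2+39, 1+17) = Beta(41, 18).
Equal-tailed 50% interval: the 0.25 and 0.75 quantiles of Beta(41, 18).
Posterior mean ≈ 0.695, SD ≈ 0.059; a Normal approximation gives roughly [0.655, 0.735].
Exact: F⁻¹(0.25) = 0.656; F⁻¹(0.75) = 0.737.

[0.656, 0.737]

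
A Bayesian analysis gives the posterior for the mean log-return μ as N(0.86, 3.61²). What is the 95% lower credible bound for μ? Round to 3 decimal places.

Need L with P(μ ≥ L) = 0.95: L = 0.86 − z_{0.05}·3.61.
z = 1.645; L = 0.86 − 1.645 × 3.61 = -5.078.

-5.078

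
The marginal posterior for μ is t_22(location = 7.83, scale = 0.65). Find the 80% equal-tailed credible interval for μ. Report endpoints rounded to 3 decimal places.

[6.971, 8.689]

The t_22 distribution is symmetric; the 80% interval is 7.83 ± t·0.65 with t_{0.9,22} = 1.321.
Half-width: 1.321 × 0.65 = 0.859.
7.83 − 0.859 = 6.971; 7.83 + 0.859 = 8.689.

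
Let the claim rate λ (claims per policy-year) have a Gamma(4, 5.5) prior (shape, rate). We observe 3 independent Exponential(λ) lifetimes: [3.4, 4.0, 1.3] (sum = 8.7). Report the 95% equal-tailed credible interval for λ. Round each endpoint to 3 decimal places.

Posterior: Gamma(4+3, 5.5+8.7) = Gamma(7, 14.2) (shape, rate).
Equal-tailed 95% interval: Gamma(7, 14.2) quantiles at 0.025 and 0.975.
Posterior mean ≈ 0.493, SD ≈ 0.186; a Normal approximation gives roughly [0.128, 0.858].
Exact: lower = 0.198; upper = 0.920.

[0.198, 0.920]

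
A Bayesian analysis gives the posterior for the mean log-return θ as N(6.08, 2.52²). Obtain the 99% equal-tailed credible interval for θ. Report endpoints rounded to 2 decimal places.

[-0.41, 12.57]

The posterior is symmetric, so the 99% equal-tailed interval is θ = 6.08 ± z·2.52 with z = 2.576.
Half-width: 2.576 × 2.52 = 6.49.
6.08 − 6.49 = -0.41; 6.08 + 6.49 = 12.57.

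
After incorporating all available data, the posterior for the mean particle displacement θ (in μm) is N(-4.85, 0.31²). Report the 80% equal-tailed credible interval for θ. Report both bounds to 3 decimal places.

[-5.247, -4.453]

The posterior is symmetric, so the 80% equal-tailed interval is θ = -4.85 ± z·0.31 with z = 1.282.
Half-width: 1.282 × 0.31 = 0.397.
-4.85 − 0.397 = -5.247; -4.85 + 0.397 = -4.453.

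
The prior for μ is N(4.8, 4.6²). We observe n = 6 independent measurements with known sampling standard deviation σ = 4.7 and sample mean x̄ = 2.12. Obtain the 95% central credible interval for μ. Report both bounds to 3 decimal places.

[-0.954, 5.988]

Posterior precision = 1/4.6² + 6/4.7² = 0.0473 + 0.2716 = 0.3189, so posterior SD = 1.7709.
Posterior mean = (4.8/4.6² + 6·2.12/4.7²) / 0.3189 = 2.5172.
Interval: 2.5172 ± 1.960 × 1.7709 → [-0.954, 5.988].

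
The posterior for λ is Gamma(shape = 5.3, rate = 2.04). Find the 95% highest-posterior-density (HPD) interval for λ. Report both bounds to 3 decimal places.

The posterior is unimodal and skewed, so the HPD interval has equal density at both endpoints and is the shortest 95% interval.
Solving f(0.670) = f(4.836) with F(4.836) − F(0.670) = 0.95 gives [0.670, 4.836].
For comparison, the equal-tailed interval is [0.879, 5.232]; the HPD is narrower and shifted toward the mode.

[0.670, 4.836]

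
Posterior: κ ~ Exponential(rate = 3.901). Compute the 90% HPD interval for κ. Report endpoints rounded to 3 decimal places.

[0.000, 0.590]

The exponential density is strictly decreasing on [0, ∞), so the HPD interval is anchored at 0: [0, q] with P(κ ≤ q) = 0.90.
q = −ln(1 − 0.90) / 3.901 = 2.3026 / 3.901 = 0.590.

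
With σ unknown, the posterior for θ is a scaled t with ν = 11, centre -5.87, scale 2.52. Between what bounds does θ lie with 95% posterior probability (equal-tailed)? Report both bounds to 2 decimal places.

The t_11 distribution is symmetric; the 95% interval is -5.87 ± t·2.52 with t_{0.975,11} = 2.201.
Half-width: 2.201 × 2.52 = 5.55.
-5.87 − 5.55 = -11.42; -5.87 + 5.55 = -0.32.

[-11.42, -0.32]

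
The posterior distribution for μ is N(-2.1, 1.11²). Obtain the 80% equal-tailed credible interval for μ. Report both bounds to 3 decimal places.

The posterior is symmetric, so the 80% equal-tailed interval is μ = -2.1 ± z·1.11 with z = 1.282.
Half-width: 1.282 × 1.11 = 1.423.
-2.1 − 1.423 = -3.523; -2.1 + 1.423 = -0.677.

[-3.523, -0.677]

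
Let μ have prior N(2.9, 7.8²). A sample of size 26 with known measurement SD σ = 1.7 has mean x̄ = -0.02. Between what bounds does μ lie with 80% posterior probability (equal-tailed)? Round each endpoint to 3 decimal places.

[-0.442, 0.412]

Posterior precision = 1/7.8² + 26/1.7² = 0.0164 + 8.9965 = 9.0130, so posterior SD = 0.3331.
Posterior mean = (2.9/7.8² + 26·-0.02/1.7²) / 9.0130 = -0.0147.
Interval: -0.0147 ± 1.282 × 0.3331 → [-0.442, 0.412].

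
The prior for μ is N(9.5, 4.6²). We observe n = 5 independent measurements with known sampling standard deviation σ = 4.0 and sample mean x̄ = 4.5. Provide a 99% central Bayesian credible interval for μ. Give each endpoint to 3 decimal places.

[0.862, 9.451]

Posterior precision = 1/4.6² + 5/4.0² = 0.0473 + 0.3125 = 0.3598, so posterior SD = 1.6672.
Posterior mean = (9.5/4.6² + 5·4.5/4.0²) / 0.3598 = 5.1568.
Interval: 5.1568 ± 2.576 × 1.6672 → [0.862, 9.451].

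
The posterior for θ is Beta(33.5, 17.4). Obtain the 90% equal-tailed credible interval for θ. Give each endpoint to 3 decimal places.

Posterior: Beta(33.5, 17.4).
Equal-tailed 90% interval: the 0.05 and 0.95 quantiles of Beta(33.5, 17.4).
Posterior mean ≈ 0.658, SD ≈ 0.066; a Normal approximation gives roughly [0.550, 0.766].
Exact: F⁻¹(0.05) = 0.546; F⁻¹(0.95) = 0.763.

[0.546, 0.763]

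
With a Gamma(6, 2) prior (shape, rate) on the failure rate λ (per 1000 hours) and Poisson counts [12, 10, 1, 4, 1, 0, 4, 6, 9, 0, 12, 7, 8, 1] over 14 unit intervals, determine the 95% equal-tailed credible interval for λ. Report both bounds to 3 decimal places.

Posterior: Gamma(6+75, 2+14) = Gamma(81, 16) (shape, rate).
Equal-tailed 95% interval: Gamma(81, 16) quantiles at 0.025 and 0.975.
Posterior mean ≈ 5.062, SD ≈ 0.562; a Normal approximation gives roughly [3.960, 6.165].
Exact: lower = 4.020; upper = 6.223.

[4.020, 6.223]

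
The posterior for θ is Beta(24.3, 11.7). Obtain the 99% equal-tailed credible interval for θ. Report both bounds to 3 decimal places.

[0.464, 0.851]

Posterior: Beta(24.3, 11.7).
Equal-tailed 99% interval: the 0.005 and 0.995 quantiles of Beta(24.3, 11.7).
Posterior mean ≈ 0.675, SD ≈ 0.077; a Normal approximation gives roughly [0.477, 0.873].
Exact: F⁻¹(0.005) = 0.464; F⁻¹(0.995) = 0.851.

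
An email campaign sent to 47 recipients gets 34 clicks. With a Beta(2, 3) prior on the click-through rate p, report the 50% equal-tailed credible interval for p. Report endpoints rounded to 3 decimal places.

[0.650, 0.737]

Posterior: Beta(2+34, 3+13) = Beta(36, 16).
Equal-tailed 50% interval: the 0.25 and 0.75 quantiles of Beta(36, 16).
Posterior mean ≈ 0.692, SD ≈ 0.063; a Normal approximation gives roughly [0.650, 0.735].
Exact: F⁻¹(0.25) = 0.650; F⁻¹(0.75) = 0.737.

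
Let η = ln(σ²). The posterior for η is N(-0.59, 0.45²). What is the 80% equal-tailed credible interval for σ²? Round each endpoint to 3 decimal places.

[0.311, 0.987]

On the log scale the 80% interval is -0.59 ± 1.282 × 0.45 = [-1.1667, -0.0133].
Exponentiate: [e^-1.1667, e^-0.0133] = [0.311, 0.987].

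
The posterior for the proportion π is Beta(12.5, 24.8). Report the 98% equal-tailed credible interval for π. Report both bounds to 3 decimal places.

[0.173, 0.522]

Posterior: Beta(12.5, 24.8).
Equal-tailed 98% interval: the 0.01 and 0.99 quantiles of Beta(12.5, 24.8).
Posterior mean ≈ 0.335, SD ≈ 0.076; a Normal approximation gives roughly [0.158, 0.513].
Exact: F⁻¹(0.01) = 0.173; F⁻¹(0.99) = 0.522.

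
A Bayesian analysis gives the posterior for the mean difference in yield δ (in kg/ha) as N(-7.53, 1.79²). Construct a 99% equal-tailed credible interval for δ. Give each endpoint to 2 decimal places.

The posterior is symmetric, so the 99% equal-tailed interval is δ = -7.53 ± z·1.79 with z = 2.576.
Half-width: 2.576 × 1.79 = 4.61.
-7.53 − 4.61 = -12.14; -7.53 + 4.61 = -2.92.

[-12.14, -2.92]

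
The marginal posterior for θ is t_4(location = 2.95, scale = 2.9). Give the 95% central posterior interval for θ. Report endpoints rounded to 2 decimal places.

The t_4 distribution is symmetric; the 95% interval is 2.95 ± t·2.9 with t_{0.975,4} = 2.776.
Half-width: 2.776 × 2.9 = 8.05.
2.95 − 8.05 = -5.10; 2.95 + 8.05 = 11.00.

[-5.10, 11.00]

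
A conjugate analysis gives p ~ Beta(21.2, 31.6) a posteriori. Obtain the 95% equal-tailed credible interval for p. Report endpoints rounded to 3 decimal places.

Posterior: Beta(21.2, 31.6).
Equal-tailed 95% interval: the 0.025 and 0.975 quantiles of Beta(21.2, 31.6).
Posterior mean ≈ 0.402, SD ≈ 0.067; a Normal approximation gives roughly [0.271, 0.533].
Exact: F⁻¹(0.025) = 0.275; F⁻¹(0.975) = 0.535.

[0.275, 0.535]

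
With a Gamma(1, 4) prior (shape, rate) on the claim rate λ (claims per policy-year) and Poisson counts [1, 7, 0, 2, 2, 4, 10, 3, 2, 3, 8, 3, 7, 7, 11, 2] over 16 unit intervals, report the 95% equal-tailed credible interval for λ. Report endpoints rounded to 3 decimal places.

Posterior: Gamma(1+72, 4+16) = Gamma(73, 20) (shape, rate).
Equal-tailed 95% interval: Gamma(73, 20) quantiles at 0.025 and 0.975.
Posterior mean ≈ 3.650, SD ≈ 0.427; a Normal approximation gives roughly [2.813, 4.487].
Exact: lower = 2.861; upper = 4.534.

[2.861, 4.534]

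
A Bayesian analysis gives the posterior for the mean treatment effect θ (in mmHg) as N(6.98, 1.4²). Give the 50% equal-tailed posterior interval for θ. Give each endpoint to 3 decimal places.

[6.036, 7.924]

The posterior is symmetric, so the 50% equal-tailed interval is θ = 6.98 ± z·1.4 with z = 0.674.
Half-width: 0.674 × 1.4 = 0.944.
6.98 − 0.944 = 6.036; 6.98 + 0.944 = 7.924.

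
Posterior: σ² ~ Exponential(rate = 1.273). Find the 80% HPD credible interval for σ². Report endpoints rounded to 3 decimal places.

[0.000, 1.264]

The exponential density is strictly decreasing on [0, ∞), so the HPD interval is anchored at 0: [0, q] with P(σ² ≤ q) = 0.80.
q = −ln(1 − 0.80) / 1.273 = 1.6094 / 1.273 = 1.264.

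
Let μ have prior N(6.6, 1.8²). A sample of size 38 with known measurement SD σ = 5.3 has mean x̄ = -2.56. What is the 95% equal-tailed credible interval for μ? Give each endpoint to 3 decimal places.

Posterior precision = 1/1.8² + 38/5.3² = 0.3086 + 1.3528 = 1.6614, so posterior SD = 0.7758.
Posterior mean = (6.6/1.8² + 38·-2.56/5.3²) / 1.6614 = -0.8584.
Interval: -0.8584 ± 1.960 × 0.7758 → [-2.379, 0.662].

[-2.379, 0.662]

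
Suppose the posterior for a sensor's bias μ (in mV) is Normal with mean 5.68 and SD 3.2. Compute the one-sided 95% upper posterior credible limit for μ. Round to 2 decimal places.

Need U with P(μ ≤ U) = 0.95: U = 5.68 + z_{0.05}·3.2.
z = 1.645; U = 5.68 + 1.645 × 3.2 = 10.94.

10.94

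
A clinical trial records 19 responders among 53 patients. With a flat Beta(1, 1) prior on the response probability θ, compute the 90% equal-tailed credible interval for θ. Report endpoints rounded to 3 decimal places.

[0.261, 0.472]

Posterior: Beta(1+19, 1+34) = Beta(20, 35).
Equal-tailed 90% interval: the 0.05 and 0.95 quantiles of Beta(20, 35).
Posterior mean ≈ 0.364, SD ≈ 0.064; a Normal approximation gives roughly [0.258, 0.469].
Exact: F⁻¹(0.05) = 0.261; F⁻¹(0.95) = 0.472.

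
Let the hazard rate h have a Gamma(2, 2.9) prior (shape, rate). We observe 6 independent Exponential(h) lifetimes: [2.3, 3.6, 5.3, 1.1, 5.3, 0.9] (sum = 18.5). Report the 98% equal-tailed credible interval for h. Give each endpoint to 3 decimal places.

[0.136, 0.748]

Posterior: Gamma(2+6, 2.9+18.5) = Gamma(8, 21.4) (shape, rate).
Equal-tailed 98% interval: Gamma(8, 21.4) quantiles at 0.01 and 0.99.
Posterior mean ≈ 0.374, SD ≈ 0.132; a Normal approximation gives roughly [0.066, 0.681].
Exact: lower = 0.136; upper = 0.748.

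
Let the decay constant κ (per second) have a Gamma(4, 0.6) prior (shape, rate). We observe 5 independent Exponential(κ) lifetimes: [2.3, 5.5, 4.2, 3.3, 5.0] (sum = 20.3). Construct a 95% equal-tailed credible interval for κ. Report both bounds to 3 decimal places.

Posterior: Gamma(4+5, 0.6+20.3) = Gamma(9, 20.9) (shape, rate).
Equal-tailed 95% interval: Gamma(9, 20.9) quantiles at 0.025 and 0.975.
Posterior mean ≈ 0.431, SD ≈ 0.144; a Normal approximation gives roughly [0.149, 0.712].
Exact: lower = 0.197; upper = 0.754.

[0.197, 0.754]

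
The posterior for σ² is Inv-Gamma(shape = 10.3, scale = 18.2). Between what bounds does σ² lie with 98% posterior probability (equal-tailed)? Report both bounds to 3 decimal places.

Inverse-Gamma(10.3, 18.2) quantiles: F⁻¹(0.01) and F⁻¹(0.99).
Equivalently, 1/σ² ~ Gamma(10.3, rate = 18.2); invert its 0.99 and 0.01 quantiles.
Posterior mean ≈ 1.957, SD ≈ 0.679; a Normal approximation gives roughly [0.377, 3.537].
Exact: lower = 0.948; upper = 4.212.

[0.948, 4.212]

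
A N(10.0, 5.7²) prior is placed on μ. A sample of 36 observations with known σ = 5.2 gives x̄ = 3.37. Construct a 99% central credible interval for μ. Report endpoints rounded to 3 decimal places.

Posterior precision = 1/5.7² + 36/5.2² = 0.0308 + 1.3314 = 1.3621, so posterior SD = 0.8568.
Posterior mean = (10.0/5.7² + 36·3.37/5.2²) / 1.3621 = 3.5198.
Interval: 3.5198 ± 2.576 × 0.8568 → [1.313, 5.727].

[1.313, 5.727]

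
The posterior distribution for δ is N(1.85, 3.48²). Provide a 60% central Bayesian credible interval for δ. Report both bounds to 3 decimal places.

[-1.079, 4.779]

The posterior is symmetric, so the 60% equal-tailed interval is δ = 1.85 ± z·3.48 with z = 0.842.
Half-width: 0.842 × 3.48 = 2.929.
1.85 − 2.929 = -1.079; 1.85 + 2.929 = 4.779.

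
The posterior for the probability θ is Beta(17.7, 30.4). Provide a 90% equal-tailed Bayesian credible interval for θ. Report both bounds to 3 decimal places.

Posterior: Beta(17.7, 30.4).
Equal-tailed 90% interval: the 0.05 and 0.95 quantiles of Beta(17.7, 30.4).
Posterior mean ≈ 0.368, SD ≈ 0.069; a Normal approximation gives roughly [0.255, 0.481].
Exact: F⁻¹(0.05) = 0.258; F⁻¹(0.95) = 0.484.

[0.258, 0.484]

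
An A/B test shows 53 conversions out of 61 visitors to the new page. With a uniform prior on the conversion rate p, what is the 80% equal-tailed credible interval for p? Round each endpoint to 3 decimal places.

Posterior: Beta(1+53, 1+8) = Beta(54, 9).
Equal-tailed 80% interval: the 0.1 and 0.9 quantiles of Beta(54, 9).
Posterior mean ≈ 0.857, SD ≈ 0.044; a Normal approximation gives roughly [0.801, 0.913].
Exact: F⁻¹(0.1) = 0.799; F⁻¹(0.9) = 0.910.

[0.799, 0.910]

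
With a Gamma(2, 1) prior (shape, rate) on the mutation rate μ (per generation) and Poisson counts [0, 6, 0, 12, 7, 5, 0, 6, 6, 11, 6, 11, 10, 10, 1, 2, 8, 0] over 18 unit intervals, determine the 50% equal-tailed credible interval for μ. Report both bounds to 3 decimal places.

Posterior: Gamma(2+101, 1+18) = Gamma(103, 19) (shape, rate).
Equal-tailed 50% interval: Gamma(103, 19) quantiles at 0.25 and 0.75.
Posterior mean ≈ 5.421, SD ≈ 0.534; a Normal approximation gives roughly [5.061, 5.781].
Exact: lower = 5.052; upper = 5.771.

[5.052, 5.771]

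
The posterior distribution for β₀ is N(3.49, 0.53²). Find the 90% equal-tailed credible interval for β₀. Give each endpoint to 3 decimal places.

The posterior is symmetric, so the 90% equal-tailed interval is β₀ = 3.49 ± z·0.53 with z = 1.645.
Half-width: 1.645 × 0.53 = 0.872.
3.49 − 0.872 = 2.618; 3.49 + 0.872 = 4.362.

[2.618, 4.362]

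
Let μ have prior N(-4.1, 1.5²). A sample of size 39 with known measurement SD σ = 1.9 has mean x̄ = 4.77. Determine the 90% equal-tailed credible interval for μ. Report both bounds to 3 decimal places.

Posterior precision = 1/1.5² + 39/1.9² = 0.4444 + 10.8033 = 11.2478, so posterior SD = 0.2982.
Posterior mean = (-4.1/1.5² + 39·4.77/1.9²) / 11.2478 = 4.4195.
Interval: 4.4195 ± 1.645 × 0.2982 → [3.929, 4.910].

[3.929, 4.910]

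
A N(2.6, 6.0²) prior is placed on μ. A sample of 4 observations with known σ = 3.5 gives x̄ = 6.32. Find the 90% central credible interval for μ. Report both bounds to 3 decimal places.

Posterior precision = 1/6.0² + 4/3.5² = 0.0278 + 0.3265 = 0.3543, so posterior SD = 1.6800.
Posterior mean = (2.6/6.0² + 4·6.32/3.5²) / 0.3543 = 6.0284.
Interval: 6.0284 ± 1.645 × 1.6800 → [3.265, 8.792].

[3.265, 8.792]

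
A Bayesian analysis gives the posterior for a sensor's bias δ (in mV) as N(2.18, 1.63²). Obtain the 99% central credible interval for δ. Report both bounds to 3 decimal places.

The posterior is symmetric, so the 99% equal-tailed interval is δ = 2.18 ± z·1.63 with z = 2.576.
Half-width: 2.576 × 1.63 = 4.199.
2.18 − 4.199 = -2.019; 2.18 + 4.199 = 6.379.

[-2.019, 6.379]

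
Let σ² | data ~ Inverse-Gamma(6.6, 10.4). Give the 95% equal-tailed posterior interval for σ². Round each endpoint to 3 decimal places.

Inverse-Gamma(6.6, 10.4) quantiles: F⁻¹(0.025) and F⁻¹(0.975).
Equivalently, 1/σ² ~ Gamma(6.6, rate = 10.4); invert its 0.975 and 0.025 quantiles.
Posterior mean ≈ 1.857, SD ≈ 0.866; a Normal approximation gives roughly [0.160, 3.554].
Exact: lower = 0.832; upper = 4.053.

[0.832, 4.053]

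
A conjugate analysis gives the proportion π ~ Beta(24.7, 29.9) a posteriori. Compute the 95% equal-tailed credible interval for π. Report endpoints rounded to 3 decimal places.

[0.324, 0.584]

Posterior: Beta(24.7, 29.9).
Equal-tailed 95% interval: the 0.025 and 0.975 quantiles of Beta(24.7, 29.9).
Posterior mean ≈ 0.452, SD ≈ 0.067; a Normal approximation gives roughly [0.322, 0.583].
Exact: F⁻¹(0.025) = 0.324; F⁻¹(0.975) = 0.584.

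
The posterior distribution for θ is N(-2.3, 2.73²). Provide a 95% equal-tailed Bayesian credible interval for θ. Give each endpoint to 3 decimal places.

The posterior is symmetric, so the 95% equal-tailed interval is θ = -2.3 ± z·2.73 with z = 1.960.
Half-width: 1.960 × 2.73 = 5.351.
-2.3 − 5.351 = -7.651; -2.3 + 5.351 = 3.051.

[-7.651, 3.051]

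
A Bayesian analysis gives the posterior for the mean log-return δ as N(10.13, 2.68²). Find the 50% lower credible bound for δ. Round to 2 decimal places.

10.13

Need L with P(δ ≥ L) = 0.50: L = 10.13 − z_{0.5}·2.68.
z = 0.000; L = 10.13 − 0.000 × 2.68 = 10.13.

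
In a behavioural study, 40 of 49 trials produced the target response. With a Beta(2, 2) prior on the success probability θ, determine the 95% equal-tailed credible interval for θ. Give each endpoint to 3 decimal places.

[0.675, 0.889]

Posterior: Beta(2+40, 2+9) = Beta(42, 11).
Equal-tailed 95% interval: the 0.025 and 0.975 quantiles of Beta(42, 11).
Posterior mean ≈ 0.792, SD ≈ 0.055; a Normal approximation gives roughly [0.684, 0.901].
Exact: F⁻¹(0.025) = 0.675; F⁻¹(0.975) = 0.889.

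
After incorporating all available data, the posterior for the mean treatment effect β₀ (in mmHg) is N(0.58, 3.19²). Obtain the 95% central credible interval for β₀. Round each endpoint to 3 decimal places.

The posterior is symmetric, so the 95% equal-tailed interval is β₀ = 0.58 ± z·3.19 with z = 1.960.
Half-width: 1.960 × 3.19 = 6.252.
0.58 − 6.252 = -5.672; 0.58 + 6.252 = 6.832.

[-5.672, 6.832]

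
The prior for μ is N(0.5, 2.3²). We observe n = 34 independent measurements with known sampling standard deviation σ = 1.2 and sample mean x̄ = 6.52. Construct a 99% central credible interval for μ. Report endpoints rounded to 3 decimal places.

Posterior precision = 1/2.3² + 34/1.2² = 0.1890 + 23.6111 = 23.8001, so posterior SD = 0.2050.
Posterior mean = (0.5/2.3² + 34·6.52/1.2²) / 23.8001 = 6.4722.
Interval: 6.4722 ± 2.576 × 0.2050 → [5.944, 7.000].

[5.944, 7.000]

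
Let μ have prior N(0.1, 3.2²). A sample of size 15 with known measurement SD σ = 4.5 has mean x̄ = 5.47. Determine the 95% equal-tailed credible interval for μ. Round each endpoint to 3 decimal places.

Posterior precision = 1/3.2² + 15/4.5² = 0.0977 + 0.7407 = 0.8384, so posterior SD = 1.0921.
Posterior mean = (0.1/3.2² + 15·5.47/4.5²) / 0.8384 = 4.8445.
Interval: 4.8445 ± 1.960 × 1.0921 → [2.704, 6.985].

[2.704, 6.985]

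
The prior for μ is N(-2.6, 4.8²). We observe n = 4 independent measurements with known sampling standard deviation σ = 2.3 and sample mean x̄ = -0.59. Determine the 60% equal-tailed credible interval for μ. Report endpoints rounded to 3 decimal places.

Posterior precision = 1/4.8² + 4/2.3² = 0.0434 + 0.7561 = 0.7995, so posterior SD = 1.1184.
Posterior mean = (-2.6/4.8² + 4·-0.59/2.3²) / 0.7995 = -0.6991.
Interval: -0.6991 ± 0.842 × 1.1184 → [-1.640, 0.242].

[-1.640, 0.242]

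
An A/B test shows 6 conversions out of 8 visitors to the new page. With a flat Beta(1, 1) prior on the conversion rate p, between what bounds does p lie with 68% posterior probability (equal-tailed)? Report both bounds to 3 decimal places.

[0.557, 0.841]

Posterior: Beta(1+6, 1+2) = Beta(7, 3).
Equal-tailed 68% interval: the 0.16 and 0.84 quantiles of Beta(7, 3).
Posterior mean ≈ 0.700, SD ≈ 0.138; a Normal approximation gives roughly [0.563, 0.837].
Exact: F⁻¹(0.16) = 0.557; F⁻¹(0.84) = 0.841.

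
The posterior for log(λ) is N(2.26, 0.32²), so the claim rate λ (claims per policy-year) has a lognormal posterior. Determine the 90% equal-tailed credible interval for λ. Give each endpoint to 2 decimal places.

[5.66, 16.22]

On the log scale the 90% interval is 2.26 ± 1.645 × 0.32 = [1.7336, 2.7864].
Exponentiate: [e^1.7336, e^2.7864] = [5.66, 16.22].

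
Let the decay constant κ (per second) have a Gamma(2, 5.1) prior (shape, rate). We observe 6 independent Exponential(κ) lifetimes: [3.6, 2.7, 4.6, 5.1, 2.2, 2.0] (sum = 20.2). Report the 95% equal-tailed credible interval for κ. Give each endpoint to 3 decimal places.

Posterior: Gamma(2+6, 5.1+20.2) = Gamma(8, 25.3) (shape, rate).
Equal-tailed 95% interval: Gamma(8, 25.3) quantiles at 0.025 and 0.975.
Posterior mean ≈ 0.316, SD ≈ 0.112; a Normal approximation gives roughly [0.097, 0.535].
Exact: lower = 0.137; upper = 0.570.

[0.137, 0.570]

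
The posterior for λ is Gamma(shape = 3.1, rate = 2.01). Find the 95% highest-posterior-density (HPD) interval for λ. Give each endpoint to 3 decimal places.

The posterior is unimodal and skewed, so the HPD interval has equal density at both endpoints and is the shortest 95% interval.
Solving f(0.169) = f(3.263) with F(3.263) − F(0.169) = 0.95 gives [0.169, 3.263].
For comparison, the equal-tailed interval is [0.329, 3.673]; the HPD is narrower and shifted toward the mode.

[0.169, 3.263]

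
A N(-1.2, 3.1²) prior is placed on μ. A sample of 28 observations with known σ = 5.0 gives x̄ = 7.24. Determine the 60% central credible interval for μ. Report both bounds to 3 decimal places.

Posterior precision = 1/3.1² + 28/5.0² = 0.1041 + 1.1200 = 1.2241, so posterior SD = 0.9039.
Posterior mean = (-1.2/3.1² + 28·7.24/5.0²) / 1.2241 = 6.5225.
Interval: 6.5225 ± 0.842 × 0.9039 → [5.762, 7.283].

[5.762, 7.283]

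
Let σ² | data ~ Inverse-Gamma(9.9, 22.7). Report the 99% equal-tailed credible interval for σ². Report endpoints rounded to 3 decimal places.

[1.143, 6.206]

Inverse-Gamma(9.9, 22.7) quantiles: F⁻¹(0.005) and F⁻¹(0.995).
Equivalently, 1/σ² ~ Gamma(9.9, rate = 22.7); invert its 0.995 and 0.005 quantiles.
Posterior mean ≈ 2.551, SD ≈ 0.907; a Normal approximation gives roughly [0.213, 4.888].
Exact: lower = 1.143; upper = 6.206.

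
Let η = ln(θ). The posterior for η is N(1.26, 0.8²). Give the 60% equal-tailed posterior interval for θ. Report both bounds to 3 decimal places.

[1.798, 6.912]

On the log scale the 60% interval is 1.26 ± 0.842 × 0.8 = [0.5867, 1.9333].
Exponentiate: [e^0.5867, e^1.9333] = [1.798, 6.912].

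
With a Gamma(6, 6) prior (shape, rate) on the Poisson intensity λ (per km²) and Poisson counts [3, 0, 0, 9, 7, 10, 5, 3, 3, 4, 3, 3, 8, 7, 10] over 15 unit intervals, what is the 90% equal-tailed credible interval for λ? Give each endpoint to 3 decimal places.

[3.180, 4.588]

Posterior: Gamma(6+75, 6+15) = Gamma(81, 21) (shape, rate).
Equal-tailed 90% interval: Gamma(81, 21) quantiles at 0.05 and 0.95.
Posterior mean ≈ 3.857, SD ≈ 0.429; a Normal approximation gives roughly [3.152, 4.562].
Exact: lower = 3.180; upper = 4.588.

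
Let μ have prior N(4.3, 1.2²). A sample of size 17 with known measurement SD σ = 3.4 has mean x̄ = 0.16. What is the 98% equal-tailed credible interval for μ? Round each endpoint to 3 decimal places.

Posterior precision = 1/1.2² + 17/3.4² = 0.6944 + 1.4706 = 2.1650, so posterior SD = 0.6796.
Posterior mean = (4.3/1.2² + 17·0.16/3.4²) / 2.1650 = 1.4879.
Interval: 1.4879 ± 2.326 × 0.6796 → [-0.093, 3.069].

[-0.093, 3.069]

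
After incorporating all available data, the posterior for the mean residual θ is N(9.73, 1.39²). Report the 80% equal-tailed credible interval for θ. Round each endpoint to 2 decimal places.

[7.95, 11.51]

The posterior is symmetric, so the 80% equal-tailed interval is θ = 9.73 ± z·1.39 with z = 1.282.
Half-width: 1.282 × 1.39 = 1.78.
9.73 − 1.78 = 7.95; 9.73 + 1.78 = 11.51.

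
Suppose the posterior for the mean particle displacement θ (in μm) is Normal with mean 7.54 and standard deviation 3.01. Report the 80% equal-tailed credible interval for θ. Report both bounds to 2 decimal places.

The posterior is symmetric, so the 80% equal-tailed interval is θ = 7.54 ± z·3.01 with z = 1.282.
Half-width: 1.282 × 3.01 = 3.86.
7.54 − 3.86 = 3.68; 7.54 + 3.86 = 11.40.

[3.68, 11.40]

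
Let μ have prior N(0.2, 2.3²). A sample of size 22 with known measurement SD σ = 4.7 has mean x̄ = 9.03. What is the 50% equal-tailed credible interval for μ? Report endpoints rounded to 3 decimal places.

Posterior precision = 1/2.3² + 22/4.7² = 0.1890 + 0.9959 = 1.1850, so posterior SD = 0.9186.
Posterior mean = (0.2/2.3² + 22·9.03/4.7²) / 1.1850 = 7.6214.
Interval: 7.6214 ± 0.674 × 0.9186 → [7.002, 8.241].

[7.002, 8.241]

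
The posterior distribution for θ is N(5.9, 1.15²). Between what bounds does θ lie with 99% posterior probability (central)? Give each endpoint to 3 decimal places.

The posterior is symmetric, so the 99% equal-tailed interval is θ = 5.9 ± z·1.15 with z = 2.576.
Half-width: 2.576 × 1.15 = 2.962.
5.9 − 2.962 = 2.938; 5.9 + 2.962 = 8.862.

[2.938, 8.862]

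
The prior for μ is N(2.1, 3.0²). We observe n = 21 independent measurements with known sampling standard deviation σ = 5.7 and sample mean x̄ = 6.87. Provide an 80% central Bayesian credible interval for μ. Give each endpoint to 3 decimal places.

Posterior precision = 1/3.0² + 21/5.7² = 0.1111 + 0.6464 = 0.7575, so posterior SD = 1.1490.
Posterior mean = (2.1/3.0² + 21·6.87/5.7²) / 0.7575 = 6.1703.
Interval: 6.1703 ± 1.282 × 1.1490 → [4.698, 7.643].

[4.698, 7.643]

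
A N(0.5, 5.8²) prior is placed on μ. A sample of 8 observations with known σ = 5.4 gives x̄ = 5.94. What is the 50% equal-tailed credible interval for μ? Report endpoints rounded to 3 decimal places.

[4.185, 6.631]

Posterior precision = 1/5.8² + 8/5.4² = 0.0297 + 0.2743 = 0.3041, so posterior SD = 1.8135.
Posterior mean = (0.5/5.8² + 8·5.94/5.4²) / 0.3041 = 5.4082.
Interval: 5.4082 ± 0.674 × 1.8135 → [4.185, 6.631].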